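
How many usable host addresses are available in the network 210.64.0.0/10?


Host bits = 32 - 10 = 22
Total addresses = 2^22 = 4194304
Usable = total - 2 (network and broadcast)
Usable hosts: 4194302


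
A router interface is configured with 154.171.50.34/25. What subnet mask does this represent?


/25 means 25 network bits, 7 host bits
Binary: 11111111111111111111111110000000
Mask: 255.255.255.128


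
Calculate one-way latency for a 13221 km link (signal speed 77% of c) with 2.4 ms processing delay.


Speed = 0.77 * 3e5 km/s = 231000 km/s
Propagation delay = 13221 / 231000 = 0.0572 s = 57.2338 ms
Processing delay = 2.4 ms
Total one-way latency = 59.6338 ms


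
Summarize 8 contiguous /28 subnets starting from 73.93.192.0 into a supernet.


Original prefix: /28
Number of subnets: 8 = 2^3
New prefix = 28 - 3 = 25
Supernet: 73.93.192.0/25


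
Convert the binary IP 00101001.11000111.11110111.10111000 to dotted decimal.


00101001 = 41
11000111 = 199
11110111 = 247
10111000 = 184
IP: 41.199.247.184


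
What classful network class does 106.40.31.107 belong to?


First octet: 106
Binary: 01101010
0xxxxxxx -> Class A (1-126)
Class A, default mask 255.0.0.0 (/8)


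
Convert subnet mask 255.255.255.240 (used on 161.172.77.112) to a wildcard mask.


Subnet mask: 255.255.255.240
Wildcard = 255.255.255.255 - subnet mask
255 - 255 = 0
255 - 255 = 0
255 - 255 = 0
255 - 240 = 15
Wildcard: 0.0.0.15


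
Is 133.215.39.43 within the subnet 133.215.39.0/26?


Subnet network: 133.215.39.0
Test IP AND mask: 133.215.39.0
Yes, 133.215.39.43 is in 133.215.39.0/26


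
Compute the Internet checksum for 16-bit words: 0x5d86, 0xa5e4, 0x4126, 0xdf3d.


Sum all words (with carry folding):
+ 0x5d86 = 0x5d86
+ 0xa5e4 = 0x036b
+ 0x4126 = 0x4491
+ 0xdf3d = 0x23cf
One's complement: ~0x23cf
Checksum = 0xdc30


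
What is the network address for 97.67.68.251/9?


IP:   01100001.01000011.01000100.11111011
Mask: 11111111.10000000.00000000.00000000
AND operation:
Net:  01100001.00000000.00000000.00000000
Network: 97.0.0.0/9


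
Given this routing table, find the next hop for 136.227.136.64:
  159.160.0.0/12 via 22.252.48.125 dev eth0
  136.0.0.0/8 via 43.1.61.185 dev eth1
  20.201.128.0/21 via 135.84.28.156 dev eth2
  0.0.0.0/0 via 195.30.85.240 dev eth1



Longest prefix match for 136.227.136.64:
  /12 159.160.0.0: no
  /8 136.0.0.0: MATCH
  /21 20.201.128.0: no
  /0 0.0.0.0: MATCH
Selected: next-hop 43.1.61.185 via eth1 (matched /8)


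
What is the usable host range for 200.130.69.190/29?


Network: 200.130.69.184
Broadcast: 200.130.69.191
First usable = network + 1
Last usable = broadcast - 1
Range: 200.130.69.185 to 200.130.69.190


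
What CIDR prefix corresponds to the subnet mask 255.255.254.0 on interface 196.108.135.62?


Binary: 11111111.11111111.11111110.00000000
Count leading 1s
Prefix: /23


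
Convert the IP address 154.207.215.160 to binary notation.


154 = 10011010
207 = 11001111
215 = 11010111
160 = 10100000
Binary: 10011010.11001111.11010111.10100000


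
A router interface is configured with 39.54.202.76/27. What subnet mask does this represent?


/27 means 27 network bits, 5 host bits
Binary: 11111111111111111111111111100000
Mask: 255.255.255.224


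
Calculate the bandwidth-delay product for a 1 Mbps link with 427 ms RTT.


BDP = bandwidth * RTT
= 1 Mbps * 427 ms
= 1 * 1e6 * 427 / 1000 bits
= 427000 bits
= 53375 bytes
= 52.124 KB
BDP = 427000 bits (53375 bytes)


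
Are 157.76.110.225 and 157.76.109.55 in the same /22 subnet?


Mask: 255.255.252.0
157.76.110.225 AND mask = 157.76.108.0
157.76.109.55 AND mask = 157.76.108.0
Yes, same subnet (157.76.108.0)


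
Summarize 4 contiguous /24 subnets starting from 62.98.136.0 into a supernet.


Original prefix: /24
Number of subnets: 4 = 2^2
New prefix = 24 - 2 = 22
Supernet: 62.98.136.0/22


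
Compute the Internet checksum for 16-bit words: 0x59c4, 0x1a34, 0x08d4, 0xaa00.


Sum all words (with carry folding):
+ 0x59c4 = 0x59c4
+ 0x1a34 = 0x73f8
+ 0x08d4 = 0x7ccc
+ 0xaa00 = 0x26cd
One's complement: ~0x26cd
Checksum = 0xd932


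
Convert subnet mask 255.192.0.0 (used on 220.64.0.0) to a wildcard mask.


Subnet mask: 255.192.0.0
Wildcard = 255.255.255.255 - subnet mask
255 - 255 = 0
255 - 192 = 63
255 - 0 = 255
255 - 0 = 255
Wildcard: 0.63.255.255


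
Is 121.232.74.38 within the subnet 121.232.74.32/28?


Subnet network: 121.232.74.32
Test IP AND mask: 121.232.74.32
Yes, 121.232.74.38 is in 121.232.74.32/28


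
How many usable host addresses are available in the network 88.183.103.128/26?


Host bits = 32 - 26 = 6
Total addresses = 2^6 = 64
Usable = total - 2 (network and broadcast)
Usable hosts: 62


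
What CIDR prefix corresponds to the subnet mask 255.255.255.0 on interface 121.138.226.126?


Binary: 11111111.11111111.11111111.00000000
Count leading 1s
Prefix: /24


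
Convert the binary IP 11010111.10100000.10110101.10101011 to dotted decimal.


11010111 = 215
10100000 = 160
10110101 = 181
10101011 = 171
IP: 215.160.181.171


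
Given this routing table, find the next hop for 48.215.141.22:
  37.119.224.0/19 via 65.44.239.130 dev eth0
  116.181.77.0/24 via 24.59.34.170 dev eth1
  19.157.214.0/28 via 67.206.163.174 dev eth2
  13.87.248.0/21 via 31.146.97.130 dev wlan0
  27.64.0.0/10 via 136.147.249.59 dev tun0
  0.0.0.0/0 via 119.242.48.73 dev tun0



Longest prefix match for 48.215.141.22:
  /19 37.119.224.0: no
  /24 116.181.77.0: no
  /28 19.157.214.0: no
  /21 13.87.248.0: no
  /10 27.64.0.0: no
  /0 0.0.0.0: MATCH
Selected: next-hop 119.242.48.73 via tun0 (matched /0)


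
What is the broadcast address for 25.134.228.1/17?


Network: 25.134.128.0/17
Host bits = 15
Set all host bits to 1:
Broadcast: 25.134.255.255


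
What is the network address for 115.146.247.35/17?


IP:   01110011.10010010.11110111.00100011
Mask: 11111111.11111111.10000000.00000000
AND operation:
Net:  01110011.10010010.10000000.00000000
Network: 115.146.128.0/17


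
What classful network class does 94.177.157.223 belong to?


First octet: 94
Binary: 01011110
0xxxxxxx -> Class A (1-126)
Class A, default mask 255.0.0.0 (/8)


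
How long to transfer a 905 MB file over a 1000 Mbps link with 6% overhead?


Effective throughput = 1000 * (1 - 6/100) = 940 Mbps
File size in Mb = 905 * 8 = 7240 Mb
Time = 7240 / 940
Time = 7.7021 seconds


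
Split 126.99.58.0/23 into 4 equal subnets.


New prefix = 23 + 2 = 25
Each subnet has 128 addresses
  126.99.58.0/25
  126.99.58.128/25
  126.99.59.0/25
  126.99.59.128/25
Subnets: 126.99.58.0/25, 126.99.58.128/25, 126.99.59.0/25, 126.99.59.128/25


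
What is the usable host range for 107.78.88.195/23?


Network: 107.78.88.0
Broadcast: 107.78.89.255
First usable = network + 1
Last usable = broadcast - 1
Range: 107.78.88.1 to 107.78.89.254


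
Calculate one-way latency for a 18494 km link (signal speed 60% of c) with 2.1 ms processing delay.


Speed = 0.6 * 3e5 km/s = 180000 km/s
Propagation delay = 18494 / 180000 = 0.1027 s = 102.7444 ms
Processing delay = 2.1 ms
Total one-way latency = 104.8444 ms


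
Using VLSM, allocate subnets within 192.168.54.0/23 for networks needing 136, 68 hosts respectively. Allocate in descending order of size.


136 hosts -> /24 (254 usable): 192.168.54.0/24
68 hosts -> /25 (126 usable): 192.168.55.0/25
Allocation: 192.168.54.0/24 (136 hosts, 254 usable); 192.168.55.0/25 (68 hosts, 126 usable)


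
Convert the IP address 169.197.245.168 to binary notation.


169 = 10101001
197 = 11000101
245 = 11110101
168 = 10101000
Binary: 10101001.11000101.11110101.10101000


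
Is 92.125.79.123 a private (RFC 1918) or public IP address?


RFC 1918 private ranges:
  10.0.0.0/8 (10.0.0.0 - 10.255.255.255)
  172.16.0.0/12 (172.16.0.0 - 172.31.255.255)
  192.168.0.0/16 (192.168.0.0 - 192.168.255.255)
Public (not in any RFC 1918 range)


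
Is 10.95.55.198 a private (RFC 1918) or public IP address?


RFC 1918 private ranges:
  10.0.0.0/8 (10.0.0.0 - 10.255.255.255)
  172.16.0.0/12 (172.16.0.0 - 172.31.255.255)
  192.168.0.0/16 (192.168.0.0 - 192.168.255.255)
Private (in 10.0.0.0/8)


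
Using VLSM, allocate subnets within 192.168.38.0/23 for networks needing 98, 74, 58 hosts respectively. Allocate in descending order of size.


98 hosts -> /25 (126 usable): 192.168.38.0/25
74 hosts -> /25 (126 usable): 192.168.38.128/25
58 hosts -> /26 (62 usable): 192.168.39.0/26
Allocation: 192.168.38.0/25 (98 hosts, 126 usable); 192.168.38.128/25 (74 hosts, 126 usable); 192.168.39.0/26 (58 hosts, 62 usable)


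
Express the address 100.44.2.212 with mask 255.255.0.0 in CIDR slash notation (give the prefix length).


Binary: 11111111.11111111.00000000.00000000
Count leading 1s
Prefix: /16


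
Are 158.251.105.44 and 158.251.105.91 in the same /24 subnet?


Mask: 255.255.255.0
158.251.105.44 AND mask = 158.251.105.0
158.251.105.91 AND mask = 158.251.105.0
Yes, same subnet (158.251.105.0)


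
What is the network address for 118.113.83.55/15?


IP:   01110110.01110001.01010011.00110111
Mask: 11111111.11111110.00000000.00000000
AND operation:
Net:  01110110.01110000.00000000.00000000
Network: 118.112.0.0/15


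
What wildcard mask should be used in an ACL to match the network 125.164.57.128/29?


Subnet mask: 255.255.255.248
Wildcard = 255.255.255.255 - subnet mask
255 - 255 = 0
255 - 255 = 0
255 - 255 = 0
255 - 248 = 7
Wildcard: 0.0.0.7


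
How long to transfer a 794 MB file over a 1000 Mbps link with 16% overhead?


Effective throughput = 1000 * (1 - 16/100) = 840 Mbps
File size in Mb = 794 * 8 = 6352 Mb
Time = 6352 / 840
Time = 7.5619 seconds


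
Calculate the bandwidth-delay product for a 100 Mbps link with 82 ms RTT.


BDP = bandwidth * RTT
= 100 Mbps * 82 ms
= 100 * 1e6 * 82 / 1000 bits
= 8200000 bits
= 1025000 bytes
= 1000.9766 KB
BDP = 8200000 bits (1025000 bytes)


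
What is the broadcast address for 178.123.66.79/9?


Network: 178.0.0.0/9
Host bits = 23
Set all host bits to 1:
Broadcast: 178.127.255.255


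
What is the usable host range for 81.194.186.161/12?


Network: 81.192.0.0
Broadcast: 81.207.255.255
First usable = network + 1
Last usable = broadcast - 1
Range: 81.192.0.1 to 81.207.255.254


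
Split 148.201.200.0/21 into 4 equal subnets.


New prefix = 21 + 2 = 23
Each subnet has 512 addresses
  148.201.200.0/23
  148.201.202.0/23
  148.201.204.0/23
  148.201.206.0/23
Subnets: 148.201.200.0/23, 148.201.202.0/23, 148.201.204.0/23, 148.201.206.0/23


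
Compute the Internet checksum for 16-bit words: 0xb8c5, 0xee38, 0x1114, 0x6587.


Sum all words (with carry folding):
+ 0xb8c5 = 0xb8c5
+ 0xee38 = 0xa6fe
+ 0x1114 = 0xb812
+ 0x6587 = 0x1d9a
One's complement: ~0x1d9a
Checksum = 0xe265


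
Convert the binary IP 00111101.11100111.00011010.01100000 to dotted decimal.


00111101 = 61
11100111 = 231
00011010 = 26
01100000 = 96
IP: 61.231.26.96


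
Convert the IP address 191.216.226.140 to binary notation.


191 = 10111111
216 = 11011000
226 = 11100010
140 = 10001100
Binary: 10111111.11011000.11100010.10001100


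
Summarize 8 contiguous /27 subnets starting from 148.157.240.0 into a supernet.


Original prefix: /27
Number of subnets: 8 = 2^3
New prefix = 27 - 3 = 24
Supernet: 148.157.240.0/24


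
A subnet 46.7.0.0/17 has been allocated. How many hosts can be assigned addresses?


Host bits = 32 - 17 = 15
Total addresses = 2^15 = 32768
Usable = total - 2 (network and broadcast)
Usable hosts: 32766


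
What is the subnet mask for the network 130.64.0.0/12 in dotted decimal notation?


/12 means 12 network bits, 20 host bits
Binary: 11111111111100000000000000000000
Mask: 255.240.0.0


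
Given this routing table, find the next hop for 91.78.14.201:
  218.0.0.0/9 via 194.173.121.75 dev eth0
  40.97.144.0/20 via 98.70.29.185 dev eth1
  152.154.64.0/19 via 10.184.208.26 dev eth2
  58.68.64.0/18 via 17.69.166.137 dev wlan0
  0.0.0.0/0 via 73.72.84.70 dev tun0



Longest prefix match for 91.78.14.201:
  /9 218.0.0.0: no
  /20 40.97.144.0: no
  /19 152.154.64.0: no
  /18 58.68.64.0: no
  /0 0.0.0.0: MATCH
Selected: next-hop 73.72.84.70 via tun0 (matched /0)


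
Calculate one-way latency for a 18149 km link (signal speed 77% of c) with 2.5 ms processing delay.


Speed = 0.77 * 3e5 km/s = 231000 km/s
Propagation delay = 18149 / 231000 = 0.0786 s = 78.5671 ms
Processing delay = 2.5 ms
Total one-way latency = 81.0671 ms


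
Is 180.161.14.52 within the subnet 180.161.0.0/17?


Subnet network: 180.161.0.0
Test IP AND mask: 180.161.0.0
Yes, 180.161.14.52 is in 180.161.0.0/17


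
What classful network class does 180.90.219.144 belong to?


First octet: 180
Binary: 10110100
10xxxxxx -> Class B (128-191)
Class B, default mask 255.255.0.0 (/16)


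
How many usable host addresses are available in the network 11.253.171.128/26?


Host bits = 32 - 26 = 6
Total addresses = 2^6 = 64
Usable = total - 2 (network and broadcast)
Usable hosts: 62


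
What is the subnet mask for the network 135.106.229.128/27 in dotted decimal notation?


/27 means 27 network bits, 5 host bits
Binary: 11111111111111111111111111100000
Mask: 255.255.255.224


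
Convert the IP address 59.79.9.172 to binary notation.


59 = 00111011
79 = 01001111
9 = 00001001
172 = 10101100
Binary: 00111011.01001111.00001001.10101100


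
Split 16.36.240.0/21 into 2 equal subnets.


New prefix = 21 + 1 = 22
Each subnet has 1024 addresses
  16.36.240.0/22
  16.36.244.0/22
Subnets: 16.36.240.0/22, 16.36.244.0/22


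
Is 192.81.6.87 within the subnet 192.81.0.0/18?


Subnet network: 192.81.0.0
Test IP AND mask: 192.81.0.0
Yes, 192.81.6.87 is in 192.81.0.0/18


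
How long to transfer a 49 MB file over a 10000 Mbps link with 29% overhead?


Effective throughput = 10000 * (1 - 29/100) = 7100 Mbps
File size in Mb = 49 * 8 = 392 Mb
Time = 392 / 7100
Time = 0.0552 seconds


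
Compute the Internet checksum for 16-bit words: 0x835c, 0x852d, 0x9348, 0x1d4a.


Sum all words (with carry folding):
+ 0x835c = 0x835c
+ 0x852d = 0x088a
+ 0x9348 = 0x9bd2
+ 0x1d4a = 0xb91c
One's complement: ~0xb91c
Checksum = 0x46e3


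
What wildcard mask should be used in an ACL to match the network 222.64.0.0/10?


Subnet mask: 255.192.0.0
Wildcard = 255.255.255.255 - subnet mask
255 - 255 = 0
255 - 192 = 63
255 - 0 = 255
255 - 0 = 255
Wildcard: 0.63.255.255


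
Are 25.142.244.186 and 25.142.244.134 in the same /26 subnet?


Mask: 255.255.255.192
25.142.244.186 AND mask = 25.142.244.128
25.142.244.134 AND mask = 25.142.244.128
Yes, same subnet (25.142.244.128)


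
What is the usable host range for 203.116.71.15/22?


Network: 203.116.68.0
Broadcast: 203.116.71.255
First usable = network + 1
Last usable = broadcast - 1
Range: 203.116.68.1 to 203.116.71.254


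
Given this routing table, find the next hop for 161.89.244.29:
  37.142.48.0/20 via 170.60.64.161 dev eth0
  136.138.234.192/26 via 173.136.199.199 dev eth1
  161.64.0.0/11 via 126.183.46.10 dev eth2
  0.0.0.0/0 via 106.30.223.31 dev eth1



Longest prefix match for 161.89.244.29:
  /20 37.142.48.0: no
  /26 136.138.234.192: no
  /11 161.64.0.0: MATCH
  /0 0.0.0.0: MATCH
Selected: next-hop 126.183.46.10 via eth2 (matched /11)


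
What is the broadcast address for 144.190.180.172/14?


Network: 144.188.0.0/14
Host bits = 18
Set all host bits to 1:
Broadcast: 144.191.255.255


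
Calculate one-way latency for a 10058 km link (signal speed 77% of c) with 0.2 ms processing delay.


Speed = 0.77 * 3e5 km/s = 231000 km/s
Propagation delay = 10058 / 231000 = 0.0435 s = 43.5411 ms
Processing delay = 0.2 ms
Total one-way latency = 43.7411 ms


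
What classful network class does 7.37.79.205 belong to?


First octet: 7
Binary: 00000111
0xxxxxxx -> Class A (1-126)
Class A, default mask 255.0.0.0 (/8)


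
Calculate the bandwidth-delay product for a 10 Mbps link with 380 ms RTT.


BDP = bandwidth * RTT
= 10 Mbps * 380 ms
= 10 * 1e6 * 380 / 1000 bits
= 3800000 bits
= 475000 bytes
= 463.8672 KB
BDP = 3800000 bits (475000 bytes)


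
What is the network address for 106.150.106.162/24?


IP:   01101010.10010110.01101010.10100010
Mask: 11111111.11111111.11111111.00000000
AND operation:
Net:  01101010.10010110.01101010.00000000
Network: 106.150.106.0/24


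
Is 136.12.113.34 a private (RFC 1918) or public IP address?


RFC 1918 private ranges:
  10.0.0.0/8 (10.0.0.0 - 10.255.255.255)
  172.16.0.0/12 (172.16.0.0 - 172.31.255.255)
  192.168.0.0/16 (192.168.0.0 - 192.168.255.255)
Public (not in any RFC 1918 range)


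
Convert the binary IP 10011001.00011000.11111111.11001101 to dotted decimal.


10011001 = 153
00011000 = 24
11111111 = 255
11001101 = 205
IP: 153.24.255.205


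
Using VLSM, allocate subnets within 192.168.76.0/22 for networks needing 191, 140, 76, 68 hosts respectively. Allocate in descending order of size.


191 hosts -> /24 (254 usable): 192.168.76.0/24
140 hosts -> /24 (254 usable): 192.168.77.0/24
76 hosts -> /25 (126 usable): 192.168.78.0/25
68 hosts -> /25 (126 usable): 192.168.78.128/25
Allocation: 192.168.76.0/24 (191 hosts, 254 usable); 192.168.77.0/24 (140 hosts, 254 usable); 192.168.78.0/25 (76 hosts, 126 usable); 192.168.78.128/25 (68 hosts, 126 usable)


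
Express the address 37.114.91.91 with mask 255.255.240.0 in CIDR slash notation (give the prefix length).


Binary: 11111111.11111111.11110000.00000000
Count leading 1s
Prefix: /20


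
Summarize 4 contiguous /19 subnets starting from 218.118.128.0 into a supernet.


Original prefix: /19
Number of subnets: 4 = 2^2
New prefix = 19 - 2 = 17
Supernet: 218.118.128.0/17


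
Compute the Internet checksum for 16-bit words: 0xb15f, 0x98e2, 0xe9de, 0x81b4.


Sum all words (with carry folding):
+ 0xb15f = 0xb15f
+ 0x98e2 = 0x4a42
+ 0xe9de = 0x3421
+ 0x81b4 = 0xb5d5
One's complement: ~0xb5d5
Checksum = 0x4a2a


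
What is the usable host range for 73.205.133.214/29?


Network: 73.205.133.208
Broadcast: 73.205.133.215
First usable = network + 1
Last usable = broadcast - 1
Range: 73.205.133.209 to 73.205.133.214


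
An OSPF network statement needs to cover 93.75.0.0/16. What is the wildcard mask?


Subnet mask: 255.255.0.0
Wildcard = 255.255.255.255 - subnet mask
255 - 255 = 0
255 - 255 = 0
255 - 0 = 255
255 - 0 = 255
Wildcard: 0.0.255.255


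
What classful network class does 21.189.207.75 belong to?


First octet: 21
Binary: 00010101
0xxxxxxx -> Class A (1-126)
Class A, default mask 255.0.0.0 (/8)


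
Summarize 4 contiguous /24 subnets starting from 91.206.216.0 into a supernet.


Original prefix: /24
Number of subnets: 4 = 2^2
New prefix = 24 - 2 = 22
Supernet: 91.206.216.0/22


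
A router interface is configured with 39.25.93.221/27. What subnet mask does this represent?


/27 means 27 network bits, 5 host bits
Binary: 11111111111111111111111111100000
Mask: 255.255.255.224


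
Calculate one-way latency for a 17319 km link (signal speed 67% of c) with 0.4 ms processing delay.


Speed = 0.67 * 3e5 km/s = 201000 km/s
Propagation delay = 17319 / 201000 = 0.0862 s = 86.1642 ms
Processing delay = 0.4 ms
Total one-way latency = 86.5642 ms


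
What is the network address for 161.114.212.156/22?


IP:   10100001.01110010.11010100.10011100
Mask: 11111111.11111111.11111100.00000000
AND operation:
Net:  10100001.01110010.11010100.00000000
Network: 161.114.212.0/22


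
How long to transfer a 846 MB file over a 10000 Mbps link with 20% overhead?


Effective throughput = 10000 * (1 - 20/100) = 8000 Mbps
File size in Mb = 846 * 8 = 6768 Mb
Time = 6768 / 8000
Time = 0.846 seconds


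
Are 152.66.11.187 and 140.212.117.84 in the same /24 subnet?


Mask: 255.255.255.0
152.66.11.187 AND mask = 152.66.11.0
140.212.117.84 AND mask = 140.212.117.0
No, different subnets (152.66.11.0 vs 140.212.117.0)


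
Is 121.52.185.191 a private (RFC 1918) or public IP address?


RFC 1918 private ranges:
  10.0.0.0/8 (10.0.0.0 - 10.255.255.255)
  172.16.0.0/12 (172.16.0.0 - 172.31.255.255)
  192.168.0.0/16 (192.168.0.0 - 192.168.255.255)
Public (not in any RFC 1918 range)


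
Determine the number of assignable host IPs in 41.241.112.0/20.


Host bits = 32 - 20 = 12
Total addresses = 2^12 = 4096
Usable = total - 2 (network and broadcast)
Usable hosts: 4094


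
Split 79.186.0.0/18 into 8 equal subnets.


New prefix = 18 + 3 = 21
Each subnet has 2048 addresses
  79.186.0.0/21
  79.186.8.0/21
  79.186.16.0/21
  79.186.24.0/21
  79.186.32.0/21
  79.186.40.0/21
  79.186.48.0/21
  79.186.56.0/21
Subnets: 79.186.0.0/21, 79.186.8.0/21, 79.186.16.0/21, 79.186.24.0/21, 79.186.32.0/21, 79.186.40.0/21, 79.186.48.0/21, 79.186.56.0/21


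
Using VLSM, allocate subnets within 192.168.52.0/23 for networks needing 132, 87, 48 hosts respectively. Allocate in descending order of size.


132 hosts -> /24 (254 usable): 192.168.52.0/24
87 hosts -> /25 (126 usable): 192.168.53.0/25
48 hosts -> /26 (62 usable): 192.168.53.128/26
Allocation: 192.168.52.0/24 (132 hosts, 254 usable); 192.168.53.0/25 (87 hosts, 126 usable); 192.168.53.128/26 (48 hosts, 62 usable)


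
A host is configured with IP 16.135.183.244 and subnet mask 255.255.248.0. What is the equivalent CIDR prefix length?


Binary: 11111111.11111111.11111000.00000000
Count leading 1s
Prefix: /21


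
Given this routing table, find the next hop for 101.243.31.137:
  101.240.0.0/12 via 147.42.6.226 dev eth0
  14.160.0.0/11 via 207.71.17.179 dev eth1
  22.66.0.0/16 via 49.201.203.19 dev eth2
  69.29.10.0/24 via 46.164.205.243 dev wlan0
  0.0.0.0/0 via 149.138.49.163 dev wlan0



Longest prefix match for 101.243.31.137:
  /12 101.240.0.0: MATCH
  /11 14.160.0.0: no
  /16 22.66.0.0: no
  /24 69.29.10.0: no
  /0 0.0.0.0: MATCH
Selected: next-hop 147.42.6.226 via eth0 (matched /12)


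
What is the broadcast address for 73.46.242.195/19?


Network: 73.46.224.0/19
Host bits = 13
Set all host bits to 1:
Broadcast: 73.46.255.255


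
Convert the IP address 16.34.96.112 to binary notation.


16 = 00010000
34 = 00100010
96 = 01100000
112 = 01110000
Binary: 00010000.00100010.01100000.01110000


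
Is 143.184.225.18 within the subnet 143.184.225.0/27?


Subnet network: 143.184.225.0
Test IP AND mask: 143.184.225.0
Yes, 143.184.225.18 is in 143.184.225.0/27


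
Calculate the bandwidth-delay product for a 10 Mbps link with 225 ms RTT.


BDP = bandwidth * RTT
= 10 Mbps * 225 ms
= 10 * 1e6 * 225 / 1000 bits
= 2250000 bits
= 281250 bytes
= 274.6582 KB
BDP = 2250000 bits (281250 bytes)


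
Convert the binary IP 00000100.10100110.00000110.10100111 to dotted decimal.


00000100 = 4
10100110 = 166
00000110 = 6
10100111 = 167
IP: 4.166.6.167


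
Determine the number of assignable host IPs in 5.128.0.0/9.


Host bits = 32 - 9 = 23
Total addresses = 2^23 = 8388608
Usable = total - 2 (network and broadcast)
Usable hosts: 8388606


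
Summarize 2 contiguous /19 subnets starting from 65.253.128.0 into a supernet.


Original prefix: /19
Number of subnets: 2 = 2^1
New prefix = 19 - 1 = 18
Supernet: 65.253.128.0/18


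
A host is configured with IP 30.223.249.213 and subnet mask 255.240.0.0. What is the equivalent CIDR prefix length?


Binary: 11111111.11110000.00000000.00000000
Count leading 1s
Prefix: /12


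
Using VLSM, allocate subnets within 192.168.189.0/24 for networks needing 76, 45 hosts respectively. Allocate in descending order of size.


76 hosts -> /25 (126 usable): 192.168.189.0/25
45 hosts -> /26 (62 usable): 192.168.189.128/26
Allocation: 192.168.189.0/25 (76 hosts, 126 usable); 192.168.189.128/26 (45 hosts, 62 usable)


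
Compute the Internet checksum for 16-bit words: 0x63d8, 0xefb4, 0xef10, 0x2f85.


Sum all words (with carry folding):
+ 0x63d8 = 0x63d8
+ 0xefb4 = 0x538d
+ 0xef10 = 0x429e
+ 0x2f85 = 0x7223
One's complement: ~0x7223
Checksum = 0x8ddc


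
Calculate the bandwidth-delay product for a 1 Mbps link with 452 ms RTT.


BDP = bandwidth * RTT
= 1 Mbps * 452 ms
= 1 * 1e6 * 452 / 1000 bits
= 452000 bits
= 56500 bytes
= 55.1758 KB
BDP = 452000 bits (56500 bytes)


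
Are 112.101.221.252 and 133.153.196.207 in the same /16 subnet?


Mask: 255.255.0.0
112.101.221.252 AND mask = 112.101.0.0
133.153.196.207 AND mask = 133.153.0.0
No, different subnets (112.101.0.0 vs 133.153.0.0)


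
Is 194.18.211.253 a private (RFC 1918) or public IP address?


RFC 1918 private ranges:
  10.0.0.0/8 (10.0.0.0 - 10.255.255.255)
  172.16.0.0/12 (172.16.0.0 - 172.31.255.255)
  192.168.0.0/16 (192.168.0.0 - 192.168.255.255)
Public (not in any RFC 1918 range)


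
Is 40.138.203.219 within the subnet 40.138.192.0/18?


Subnet network: 40.138.192.0
Test IP AND mask: 40.138.192.0
Yes, 40.138.203.219 is in 40.138.192.0/18


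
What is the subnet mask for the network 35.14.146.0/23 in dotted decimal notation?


/23 means 23 network bits, 9 host bits
Binary: 11111111111111111111111000000000
Mask: 255.255.254.0


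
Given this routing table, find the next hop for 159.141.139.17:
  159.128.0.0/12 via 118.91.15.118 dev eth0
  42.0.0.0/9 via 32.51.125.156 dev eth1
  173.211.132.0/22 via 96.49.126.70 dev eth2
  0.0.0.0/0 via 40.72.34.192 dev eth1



Longest prefix match for 159.141.139.17:
  /12 159.128.0.0: MATCH
  /9 42.0.0.0: no
  /22 173.211.132.0: no
  /0 0.0.0.0: MATCH
Selected: next-hop 118.91.15.118 via eth0 (matched /12)


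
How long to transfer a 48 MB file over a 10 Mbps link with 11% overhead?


Effective throughput = 10 * (1 - 11/100) = 8.9 Mbps
File size in Mb = 48 * 8 = 384 Mb
Time = 384 / 8.9
Time = 43.1461 seconds


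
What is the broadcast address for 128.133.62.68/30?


Network: 128.133.62.68/30
Host bits = 2
Set all host bits to 1:
Broadcast: 128.133.62.71


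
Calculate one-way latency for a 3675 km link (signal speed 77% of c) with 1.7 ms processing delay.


Speed = 0.77 * 3e5 km/s = 231000 km/s
Propagation delay = 3675 / 231000 = 0.0159 s = 15.9091 ms
Processing delay = 1.7 ms
Total one-way latency = 17.6091 ms


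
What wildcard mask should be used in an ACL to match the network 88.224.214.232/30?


Subnet mask: 255.255.255.252
Wildcard = 255.255.255.255 - subnet mask
255 - 255 = 0
255 - 255 = 0
255 - 255 = 0
255 - 252 = 3
Wildcard: 0.0.0.3


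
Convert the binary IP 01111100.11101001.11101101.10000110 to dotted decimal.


01111100 = 124
11101001 = 233
11101101 = 237
10000110 = 134
IP: 124.233.237.134


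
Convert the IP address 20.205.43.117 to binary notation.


20 = 00010100
205 = 11001101
43 = 00101011
117 = 01110101
Binary: 00010100.11001101.00101011.01110101


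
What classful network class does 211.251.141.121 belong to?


First octet: 211
Binary: 11010011
110xxxxx -> Class C (192-223)
Class C, default mask 255.255.255.0 (/24)


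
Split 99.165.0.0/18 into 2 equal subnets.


New prefix = 18 + 1 = 19
Each subnet has 8192 addresses
  99.165.0.0/19
  99.165.32.0/19
Subnets: 99.165.0.0/19, 99.165.32.0/19


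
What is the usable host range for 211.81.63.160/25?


Network: 211.81.63.128
Broadcast: 211.81.63.255
First usable = network + 1
Last usable = broadcast - 1
Range: 211.81.63.129 to 211.81.63.254


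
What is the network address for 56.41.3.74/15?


IP:   00111000.00101001.00000011.01001010
Mask: 11111111.11111110.00000000.00000000
AND operation:
Net:  00111000.00101000.00000000.00000000
Network: 56.40.0.0/15


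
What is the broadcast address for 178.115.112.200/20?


Network: 178.115.112.0/20
Host bits = 12
Set all host bits to 1:
Broadcast: 178.115.127.255


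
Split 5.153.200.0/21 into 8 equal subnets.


New prefix = 21 + 3 = 24
Each subnet has 256 addresses
  5.153.200.0/24
  5.153.201.0/24
  5.153.202.0/24
  5.153.203.0/24
  5.153.204.0/24
  5.153.205.0/24
  5.153.206.0/24
  5.153.207.0/24
Subnets: 5.153.200.0/24, 5.153.201.0/24, 5.153.202.0/24, 5.153.203.0/24, 5.153.204.0/24, 5.153.205.0/24, 5.153.206.0/24, 5.153.207.0/24


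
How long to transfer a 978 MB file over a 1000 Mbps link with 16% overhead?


Effective throughput = 1000 * (1 - 16/100) = 840 Mbps
File size in Mb = 978 * 8 = 7824 Mb
Time = 7824 / 840
Time = 9.3143 seconds


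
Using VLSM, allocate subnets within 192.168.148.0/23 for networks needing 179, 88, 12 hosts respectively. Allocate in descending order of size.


179 hosts -> /24 (254 usable): 192.168.148.0/24
88 hosts -> /25 (126 usable): 192.168.149.0/25
12 hosts -> /28 (14 usable): 192.168.149.128/28
Allocation: 192.168.148.0/24 (179 hosts, 254 usable); 192.168.149.0/25 (88 hosts, 126 usable); 192.168.149.128/28 (12 hosts, 14 usable)


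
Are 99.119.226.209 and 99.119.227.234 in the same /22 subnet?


Mask: 255.255.252.0
99.119.226.209 AND mask = 99.119.224.0
99.119.227.234 AND mask = 99.119.224.0
Yes, same subnet (99.119.224.0)


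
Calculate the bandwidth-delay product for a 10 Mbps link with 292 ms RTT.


BDP = bandwidth * RTT
= 10 Mbps * 292 ms
= 10 * 1e6 * 292 / 1000 bits
= 2920000 bits
= 365000 bytes
= 356.4453 KB
BDP = 2920000 bits (365000 bytes)


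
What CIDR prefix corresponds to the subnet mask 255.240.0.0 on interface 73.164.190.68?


Binary: 11111111.11110000.00000000.00000000
Count leading 1s
Prefix: /12


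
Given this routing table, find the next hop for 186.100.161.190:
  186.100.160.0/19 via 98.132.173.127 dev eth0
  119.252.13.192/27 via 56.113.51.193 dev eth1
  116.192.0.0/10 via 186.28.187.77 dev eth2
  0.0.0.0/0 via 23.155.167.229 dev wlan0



Longest prefix match for 186.100.161.190:
  /19 186.100.160.0: MATCH
  /27 119.252.13.192: no
  /10 116.192.0.0: no
  /0 0.0.0.0: MATCH
Selected: next-hop 98.132.173.127 via eth0 (matched /19)


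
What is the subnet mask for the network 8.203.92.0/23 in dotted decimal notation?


/23 means 23 network bits, 9 host bits
Binary: 11111111111111111111111000000000
Mask: 255.255.254.0


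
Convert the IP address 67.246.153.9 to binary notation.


67 = 01000011
246 = 11110110
153 = 10011001
9 = 00001001
Binary: 01000011.11110110.10011001.00001001


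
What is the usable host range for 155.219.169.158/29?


Network: 155.219.169.152
Broadcast: 155.219.169.159
First usable = network + 1
Last usable = broadcast - 1
Range: 155.219.169.153 to 155.219.169.158


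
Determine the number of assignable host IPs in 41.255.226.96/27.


Host bits = 32 - 27 = 5
Total addresses = 2^5 = 32
Usable = total - 2 (network and broadcast)
Usable hosts: 30


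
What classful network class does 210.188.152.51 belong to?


First octet: 210
Binary: 11010010
110xxxxx -> Class C (192-223)
Class C, default mask 255.255.255.0 (/24)


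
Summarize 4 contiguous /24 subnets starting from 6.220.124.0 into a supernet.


Original prefix: /24
Number of subnets: 4 = 2^2
New prefix = 24 - 2 = 22
Supernet: 6.220.124.0/22


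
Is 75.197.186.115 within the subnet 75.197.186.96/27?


Subnet network: 75.197.186.96
Test IP AND mask: 75.197.186.96
Yes, 75.197.186.115 is in 75.197.186.96/27


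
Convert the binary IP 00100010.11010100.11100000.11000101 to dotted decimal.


00100010 = 34
11010100 = 212
11100000 = 224
11000101 = 197
IP: 34.212.224.197


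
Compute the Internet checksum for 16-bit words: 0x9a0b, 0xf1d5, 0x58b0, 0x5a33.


Sum all words (with carry folding):
+ 0x9a0b = 0x9a0b
+ 0xf1d5 = 0x8be1
+ 0x58b0 = 0xe491
+ 0x5a33 = 0x3ec5
One's complement: ~0x3ec5
Checksum = 0xc13a


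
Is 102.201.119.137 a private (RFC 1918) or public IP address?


RFC 1918 private ranges:
  10.0.0.0/8 (10.0.0.0 - 10.255.255.255)
  172.16.0.0/12 (172.16.0.0 - 172.31.255.255)
  192.168.0.0/16 (192.168.0.0 - 192.168.255.255)
Public (not in any RFC 1918 range)


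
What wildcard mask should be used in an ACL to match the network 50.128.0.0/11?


Subnet mask: 255.224.0.0
Wildcard = 255.255.255.255 - subnet mask
255 - 255 = 0
255 - 224 = 31
255 - 0 = 255
255 - 0 = 255
Wildcard: 0.31.255.255


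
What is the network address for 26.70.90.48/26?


IP:   00011010.01000110.01011010.00110000
Mask: 11111111.11111111.11111111.11000000
AND operation:
Net:  00011010.01000110.01011010.00000000
Network: 26.70.90.0/26


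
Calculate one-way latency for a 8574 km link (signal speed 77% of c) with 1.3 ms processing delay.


Speed = 0.77 * 3e5 km/s = 231000 km/s
Propagation delay = 8574 / 231000 = 0.0371 s = 37.1169 ms
Processing delay = 1.3 ms
Total one-way latency = 38.4169 ms


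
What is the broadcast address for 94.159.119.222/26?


Network: 94.159.119.192/26
Host bits = 6
Set all host bits to 1:
Broadcast: 94.159.119.255


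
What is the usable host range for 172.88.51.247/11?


Network: 172.64.0.0
Broadcast: 172.95.255.255
First usable = network + 1
Last usable = broadcast - 1
Range: 172.64.0.1 to 172.95.255.254


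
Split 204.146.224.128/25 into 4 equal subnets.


New prefix = 25 + 2 = 27
Each subnet has 32 addresses
  204.146.224.128/27
  204.146.224.160/27
  204.146.224.192/27
  204.146.224.224/27
Subnets: 204.146.224.128/27, 204.146.224.160/27, 204.146.224.192/27, 204.146.224.224/27


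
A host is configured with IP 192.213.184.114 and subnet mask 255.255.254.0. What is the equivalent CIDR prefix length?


Binary: 11111111.11111111.11111110.00000000
Count leading 1s
Prefix: /23


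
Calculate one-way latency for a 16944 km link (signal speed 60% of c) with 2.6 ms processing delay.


Speed = 0.6 * 3e5 km/s = 180000 km/s
Propagation delay = 16944 / 180000 = 0.0941 s = 94.1333 ms
Processing delay = 2.6 ms
Total one-way latency = 96.7333 ms


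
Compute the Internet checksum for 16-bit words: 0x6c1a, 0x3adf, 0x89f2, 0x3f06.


Sum all words (with carry folding):
+ 0x6c1a = 0x6c1a
+ 0x3adf = 0xa6f9
+ 0x89f2 = 0x30ec
+ 0x3f06 = 0x6ff2
One's complement: ~0x6ff2
Checksum = 0x900d


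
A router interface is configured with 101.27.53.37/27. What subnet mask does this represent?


/27 means 27 network bits, 5 host bits
Binary: 11111111111111111111111111100000
Mask: 255.255.255.224


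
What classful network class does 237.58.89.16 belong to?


First octet: 237
Binary: 11101101
1110xxxx -> Class D (224-239)
Class D (multicast), default mask N/A


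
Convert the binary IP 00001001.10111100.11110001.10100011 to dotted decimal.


00001001 = 9
10111100 = 188
11110001 = 241
10100011 = 163
IP: 9.188.241.163


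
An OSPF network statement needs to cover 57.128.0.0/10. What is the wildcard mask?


Subnet mask: 255.192.0.0
Wildcard = 255.255.255.255 - subnet mask
255 - 255 = 0
255 - 192 = 63
255 - 0 = 255
255 - 0 = 255
Wildcard: 0.63.255.255


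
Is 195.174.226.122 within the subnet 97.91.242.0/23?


Subnet network: 97.91.242.0
Test IP AND mask: 195.174.226.0
No, 195.174.226.122 is not in 97.91.242.0/23


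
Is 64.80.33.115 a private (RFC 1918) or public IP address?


RFC 1918 private ranges:
  10.0.0.0/8 (10.0.0.0 - 10.255.255.255)
  172.16.0.0/12 (172.16.0.0 - 172.31.255.255)
  192.168.0.0/16 (192.168.0.0 - 192.168.255.255)
Public (not in any RFC 1918 range)


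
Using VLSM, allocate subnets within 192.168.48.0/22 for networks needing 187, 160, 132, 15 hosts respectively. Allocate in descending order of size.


187 hosts -> /24 (254 usable): 192.168.48.0/24
160 hosts -> /24 (254 usable): 192.168.49.0/24
132 hosts -> /24 (254 usable): 192.168.50.0/24
15 hosts -> /27 (30 usable): 192.168.51.0/27
Allocation: 192.168.48.0/24 (187 hosts, 254 usable); 192.168.49.0/24 (160 hosts, 254 usable); 192.168.50.0/24 (132 hosts, 254 usable); 192.168.51.0/27 (15 hosts, 30 usable)


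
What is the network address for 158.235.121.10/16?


IP:   10011110.11101011.01111001.00001010
Mask: 11111111.11111111.00000000.00000000
AND operation:
Net:  10011110.11101011.00000000.00000000
Network: 158.235.0.0/16


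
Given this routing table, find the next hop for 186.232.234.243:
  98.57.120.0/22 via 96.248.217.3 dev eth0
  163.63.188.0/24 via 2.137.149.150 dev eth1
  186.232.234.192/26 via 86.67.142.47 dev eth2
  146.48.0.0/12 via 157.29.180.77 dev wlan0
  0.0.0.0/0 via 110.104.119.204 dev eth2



Longest prefix match for 186.232.234.243:
  /22 98.57.120.0: no
  /24 163.63.188.0: no
  /26 186.232.234.192: MATCH
  /12 146.48.0.0: no
  /0 0.0.0.0: MATCH
Selected: next-hop 86.67.142.47 via eth2 (matched /26)


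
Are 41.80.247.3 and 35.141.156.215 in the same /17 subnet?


Mask: 255.255.128.0
41.80.247.3 AND mask = 41.80.128.0
35.141.156.215 AND mask = 35.141.128.0
No, different subnets (41.80.128.0 vs 35.141.128.0)


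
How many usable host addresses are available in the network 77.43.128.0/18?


Host bits = 32 - 18 = 14
Total addresses = 2^14 = 16384
Usable = total - 2 (network and broadcast)
Usable hosts: 16382


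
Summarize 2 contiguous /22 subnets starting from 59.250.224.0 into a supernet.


Original prefix: /22
Number of subnets: 2 = 2^1
New prefix = 22 - 1 = 21
Supernet: 59.250.224.0/21


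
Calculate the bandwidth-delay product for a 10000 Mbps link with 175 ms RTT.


BDP = bandwidth * RTT
= 10000 Mbps * 175 ms
= 10000 * 1e6 * 175 / 1000 bits
= 1750000000 bits
= 218750000 bytes
= 213623.0469 KB
BDP = 1750000000 bits (218750000 bytes)


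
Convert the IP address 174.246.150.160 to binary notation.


174 = 10101110
246 = 11110110
150 = 10010110
160 = 10100000
Binary: 10101110.11110110.10010110.10100000


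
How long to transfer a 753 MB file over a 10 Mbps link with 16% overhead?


Effective throughput = 10 * (1 - 16/100) = 8.4 Mbps
File size in Mb = 753 * 8 = 6024 Mb
Time = 6024 / 8.4
Time = 717.1429 seconds


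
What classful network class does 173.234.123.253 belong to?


First octet: 173
Binary: 10101101
10xxxxxx -> Class B (128-191)
Class B, default mask 255.255.0.0 (/16)


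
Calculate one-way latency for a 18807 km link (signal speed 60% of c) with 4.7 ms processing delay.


Speed = 0.6 * 3e5 km/s = 180000 km/s
Propagation delay = 18807 / 180000 = 0.1045 s = 104.4833 ms
Processing delay = 4.7 ms
Total one-way latency = 109.1833 ms


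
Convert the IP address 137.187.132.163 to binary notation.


137 = 10001001
187 = 10111011
132 = 10000100
163 = 10100011
Binary: 10001001.10111011.10000100.10100011


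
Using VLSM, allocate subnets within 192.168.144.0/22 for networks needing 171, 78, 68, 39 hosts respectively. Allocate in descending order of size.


171 hosts -> /24 (254 usable): 192.168.144.0/24
78 hosts -> /25 (126 usable): 192.168.145.0/25
68 hosts -> /25 (126 usable): 192.168.145.128/25
39 hosts -> /26 (62 usable): 192.168.146.0/26
Allocation: 192.168.144.0/24 (171 hosts, 254 usable); 192.168.145.0/25 (78 hosts, 126 usable); 192.168.145.128/25 (68 hosts, 126 usable); 192.168.146.0/26 (39 hosts, 62 usable)


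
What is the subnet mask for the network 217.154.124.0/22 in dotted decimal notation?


/22 means 22 network bits, 10 host bits
Binary: 11111111111111111111110000000000
Mask: 255.255.252.0


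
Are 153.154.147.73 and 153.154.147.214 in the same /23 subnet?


Mask: 255.255.254.0
153.154.147.73 AND mask = 153.154.146.0
153.154.147.214 AND mask = 153.154.146.0
Yes, same subnet (153.154.146.0)


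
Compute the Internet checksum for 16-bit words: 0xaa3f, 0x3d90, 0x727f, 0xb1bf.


Sum all words (with carry folding):
+ 0xaa3f = 0xaa3f
+ 0x3d90 = 0xe7cf
+ 0x727f = 0x5a4f
+ 0xb1bf = 0x0c0f
One's complement: ~0x0c0f
Checksum = 0xf3f0


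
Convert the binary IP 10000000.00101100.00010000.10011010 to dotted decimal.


10000000 = 128
00101100 = 44
00010000 = 16
10011010 = 154
IP: 128.44.16.154


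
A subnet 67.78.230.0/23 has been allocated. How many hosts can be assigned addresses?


Host bits = 32 - 23 = 9
Total addresses = 2^9 = 512
Usable = total - 2 (network and broadcast)
Usable hosts: 510
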